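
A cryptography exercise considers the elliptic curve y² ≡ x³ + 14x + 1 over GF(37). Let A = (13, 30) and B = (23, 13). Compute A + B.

(5, 23)

(13, 30) + (23, 13). λ = (13 - 30)/(23 - 13) ≡ 20/10 mod 37. 10⁻¹ ≡ 26 (mod 37), so λ ≡ 2.
  x = λ² - 13 - 23 = 4 - 36 ≡ 5; y = λ·(13 - 5) - 30 ≡ 23. → (5, 23)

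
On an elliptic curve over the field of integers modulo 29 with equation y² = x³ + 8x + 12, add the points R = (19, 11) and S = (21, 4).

(23, 3)

(19, 11) + (21, 4). λ = (4 - 11)/(21 - 19) ≡ 22/2 mod 29. 2⁻¹ ≡ 15 (mod 29), so λ ≡ 11.
  x = λ² - 19 - 21 = 121 - 40 ≡ 23; y = λ·(19 - 23) - 11 ≡ 3. → (23, 3)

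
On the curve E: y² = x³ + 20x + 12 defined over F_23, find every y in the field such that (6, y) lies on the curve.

7, 16

x³ + 20x + 12 = 348 ≡ 3 (mod 23).
Square roots of 3 mod 23: 7 and 16 (since 7² = 49 ≡ 3).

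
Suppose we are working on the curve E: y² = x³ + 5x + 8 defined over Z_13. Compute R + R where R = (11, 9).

(1, 12)

tangent at (11, 9): λ = (3·11² + 5)/(2·9) ≡ 4/5. 5⁻¹ ≡ 8 (mod 13), so λ ≡ 4·8 ≡ 6.
  x = λ² - 11 - 11 = 36 - 22 ≡ 1; y = λ·(11 - 1) - 9 ≡ 12. → (1, 12)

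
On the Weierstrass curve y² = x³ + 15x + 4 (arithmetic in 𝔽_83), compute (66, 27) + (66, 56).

The two points share x = 66 and their y-coordinates satisfy 27 + 56 ≡ 0 (mod 83), so they are inverses. Their sum is O.

O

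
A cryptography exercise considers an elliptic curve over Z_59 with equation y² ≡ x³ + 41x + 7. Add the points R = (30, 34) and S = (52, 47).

(55, 29)

(30, 34) + (52, 47). λ = (47 - 34)/(52 - 30) ≡ 13/22 mod 59. 22⁻¹ ≡ 51 (mod 59), so λ ≡ 14.
  x = λ² - 30 - 52 = 196 - 82 ≡ 55; y = λ·(30 - 55) - 34 ≡ 29. → (55, 29)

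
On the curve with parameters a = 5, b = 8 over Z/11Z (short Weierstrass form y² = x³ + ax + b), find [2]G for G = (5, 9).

(5, 2)

tangent at (5, 9): λ = (3·5² + 5)/(2·9) ≡ 3/7. 7⁻¹ ≡ 8 (mod 11) since 7·8 = 56 ≡ 1, so λ ≡ 3·8 ≡ 2.
  x = λ² - 5 - 5 = 4 - 10 ≡ 5; y = λ·(5 - 5) - 9 ≡ 2. → (5, 2)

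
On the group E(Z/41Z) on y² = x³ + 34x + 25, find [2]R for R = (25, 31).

(16, 14)

tangent at (25, 31): λ = (3·25² + 34)/(2·31) ≡ 23/21. 21⁻¹ ≡ 2 (mod 41) since 21·2 = 42 ≡ 1, so λ ≡ 23·2 ≡ 5.
  x = λ² - 25 - 25 = 25 - 50 ≡ 16; y = λ·(25 - 16) - 31 ≡ 14. → (16, 14)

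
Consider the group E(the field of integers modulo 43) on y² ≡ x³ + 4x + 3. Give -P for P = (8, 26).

(8, 17)

-(8, 26) = (8, -26 mod 43) = (8, 17).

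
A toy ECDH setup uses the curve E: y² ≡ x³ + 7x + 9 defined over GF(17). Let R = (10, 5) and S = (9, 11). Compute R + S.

(0, 3)

(10, 5) + (9, 11). λ = (11 - 5)/(9 - 10) ≡ 6/16 mod 17. 16⁻¹ ≡ 16 (mod 17), so λ ≡ 11.
  x = λ² - 10 - 9 = 121 - 19 ≡ 0; y = λ·(10 - 0) - 5 ≡ 3. → (0, 3)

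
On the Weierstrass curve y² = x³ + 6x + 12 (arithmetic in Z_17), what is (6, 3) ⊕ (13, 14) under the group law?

(14, 16)

(6, 3) + (13, 14). λ = (14 - 3)/(13 - 6) ≡ 11/7 mod 17. 7⁻¹ ≡ 5 (mod 17), so λ ≡ 4.
  x = λ² - 6 - 13 = 16 - 19 ≡ 14; y = λ·(6 - 14) - 3 ≡ 16. → (14, 16)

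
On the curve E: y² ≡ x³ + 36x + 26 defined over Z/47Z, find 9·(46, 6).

Write Q = (46, 6).
Repeated addition: build up to 9Q.
2Q: tangent at (46, 6): λ = (3·46² + 36)/(2·6) ≡ 39/12. 12⁻¹ ≡ 4 (mod 47), so λ ≡ 39·4 ≡ 15.
  x = λ² - 46 - 46 = 225 - 92 ≡ 39; y = λ·(46 - 39) - 6 ≡ 5. → (39, 5)
3Q: (39, 5) + (46, 6). λ = (6 - 5)/(46 - 39) ≡ 1/7 mod 47. 7⁻¹ ≡ 27 (mod 47), so λ ≡ 27.
  x = λ² - 39 - 46 = 729 - 85 ≡ 33; y = λ·(39 - 33) - 5 ≡ 16. → (33, 16)
4Q: (33, 16) + (46, 6). λ = (6 - 16)/(46 - 33) ≡ 37/13 mod 47. 13⁻¹ ≡ 29 (mod 47) since 13·29 = 377 ≡ 1, so λ ≡ 39.
  x = λ² - 33 - 46 = 1521 - 79 ≡ 32; y = λ·(33 - 32) - 16 ≡ 23. → (32, 23)
5Q: (32, 23) + (46, 6). λ = (6 - 23)/(46 - 32) ≡ 30/14 mod 47. 14⁻¹ ≡ 37 (mod 47), so λ ≡ 29.
  x = λ² - 32 - 46 = 841 - 78 ≡ 11; y = λ·(32 - 11) - 23 ≡ 22. → (11, 22)
6Q: (11, 22) + (46, 6). λ = (6 - 22)/(46 - 11) ≡ 31/35 mod 47. 35⁻¹ ≡ 43 (mod 47), so λ ≡ 17.
  x = λ² - 11 - 46 = 289 - 57 ≡ 44; y = λ·(11 - 44) - 22 ≡ 28. → (44, 28)
7Q: (44, 28) + (46, 6). λ = (6 - 28)/(46 - 44) ≡ 25/2 mod 47. 2⁻¹ ≡ 24 (mod 47), so λ ≡ 36.
  x = λ² - 44 - 46 = 1296 - 90 ≡ 31; y = λ·(44 - 31) - 28 ≡ 17. → (31, 17)
8Q: (31, 17) + (46, 6). λ = (6 - 17)/(46 - 31) ≡ 36/15 mod 47. 15⁻¹ ≡ 22 (mod 47) since 15·22 = 330 ≡ 1, so λ ≡ 40.
  x = λ² - 31 - 46 = 1600 - 77 ≡ 19; y = λ·(31 - 19) - 17 ≡ 40. → (19, 40)
9Q: (19, 40) + (46, 6). λ = (6 - 40)/(46 - 19) ≡ 13/27 mod 47. 27⁻¹ ≡ 7 (mod 47), so λ ≡ 44.
  x = λ² - 19 - 46 = 1936 - 65 ≡ 38; y = λ·(19 - 38) - 40 ≡ 17. → (38, 17)

(38, 17)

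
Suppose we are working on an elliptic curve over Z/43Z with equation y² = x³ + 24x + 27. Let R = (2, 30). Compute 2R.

tangent at (2, 30): λ = (3·2² + 24)/(2·30) ≡ 36/17. 17⁻¹ ≡ 38 (mod 43) since 17·38 = 646 ≡ 1, so λ ≡ 36·38 ≡ 35.
  x = λ² - 2 - 2 = 1225 - 4 ≡ 17; y = λ·(2 - 17) - 30 ≡ 4. → (17, 4)

(17, 4)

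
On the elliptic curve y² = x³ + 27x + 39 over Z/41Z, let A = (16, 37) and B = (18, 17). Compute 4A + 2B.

First 4A:
Repeated addition: build up to 4A.
2A: tangent at (16, 37): λ = (3·16² + 27)/(2·37) ≡ 16/33. 33⁻¹ ≡ 5 (mod 41), so λ ≡ 16·5 ≡ 39.
  x = λ² - 16 - 16 = 1521 - 32 ≡ 13; y = λ·(16 - 13) - 37 ≡ 39. → (13, 39)
3A: (13, 39) + (16, 37). λ = (37 - 39)/(16 - 13) ≡ 39/3 mod 41. 3⁻¹ ≡ 14 (mod 41), so λ ≡ 13.
  x = λ² - 13 - 16 = 169 - 29 ≡ 17; y = λ·(13 - 17) - 39 ≡ 32. → (17, 32)
4A: (17, 32) + (16, 37). λ = (37 - 32)/(16 - 17) ≡ 5/40 mod 41. 40⁻¹ ≡ 40 (mod 41) since 40·40 = 1600 ≡ 1, so λ ≡ 36.
  x = λ² - 17 - 16 = 1296 - 33 ≡ 33; y = λ·(17 - 33) - 32 ≡ 7. → (33, 7)
4A = (33, 7).
Next 2B:
Repeated addition: build up to 2B.
2B: tangent at (18, 17): λ = (3·18² + 27)/(2·17) ≡ 15/34. 34⁻¹ ≡ 35 (mod 41), so λ ≡ 15·35 ≡ 33.
  x = λ² - 18 - 18 = 1089 - 36 ≡ 28; y = λ·(18 - 28) - 17 ≡ 22. → (28, 22)
2B = (28, 22).
Finally 4A + 2B:
(33, 7) + (28, 22). λ = (22 - 7)/(28 - 33) ≡ 15/36 mod 41. 36⁻¹ ≡ 8 (mod 41) since 36·8 = 288 ≡ 1, so λ ≡ 38.
  x = λ² - 33 - 28 = 1444 - 61 ≡ 30; y = λ·(33 - 30) - 7 ≡ 25. → (30, 25)

(30, 25)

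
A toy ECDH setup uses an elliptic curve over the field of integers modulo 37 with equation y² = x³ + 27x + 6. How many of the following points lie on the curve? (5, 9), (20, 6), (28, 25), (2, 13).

3

(5, 9): 9² ≡ 7, rhs ≡ 7 → on.
(20, 6): 6² ≡ 36, rhs ≡ 36 → on.
(28, 25): 25² ≡ 33, rhs ≡ 33 → on.
(2, 13): 13² ≡ 21, rhs ≡ 31 → off.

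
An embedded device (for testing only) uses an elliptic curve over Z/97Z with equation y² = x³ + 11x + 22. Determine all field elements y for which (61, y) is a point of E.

none

x³ + 11x + 22 = 227674 ≡ 15 (mod 97).
15 is a non-residue mod 97; no y exists.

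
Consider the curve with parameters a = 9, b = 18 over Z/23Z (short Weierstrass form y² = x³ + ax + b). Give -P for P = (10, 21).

-(10, 21) = (10, -21 mod 23) = (10, 2).

(10, 2)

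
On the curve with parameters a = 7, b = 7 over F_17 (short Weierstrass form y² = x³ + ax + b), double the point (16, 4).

(11, 15)

tangent at (16, 4): λ = (3·16² + 7)/(2·4) ≡ 10/8. 8⁻¹ ≡ 15 (mod 17) since 8·15 = 120 ≡ 1, so λ ≡ 10·15 ≡ 14.
  x = λ² - 16 - 16 = 196 - 32 ≡ 11; y = λ·(16 - 11) - 4 ≡ 15. → (11, 15)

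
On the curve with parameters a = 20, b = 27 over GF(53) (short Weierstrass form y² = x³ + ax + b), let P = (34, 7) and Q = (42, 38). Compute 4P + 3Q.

First 4P:
Repeated addition: build up to 4P.
2P: tangent at (34, 7): λ = (3·34² + 20)/(2·7) ≡ 43/14. 14⁻¹ ≡ 19 (mod 53), so λ ≡ 43·19 ≡ 22.
  x = λ² - 34 - 34 = 484 - 68 ≡ 45; y = λ·(34 - 45) - 7 ≡ 16. → (45, 16)
3P: (45, 16) + (34, 7). λ = (7 - 16)/(34 - 45) ≡ 44/42 mod 53. 42⁻¹ ≡ 24 (mod 53), so λ ≡ 49.
  x = λ² - 45 - 34 = 2401 - 79 ≡ 43; y = λ·(45 - 43) - 16 ≡ 29. → (43, 29)
4P: (43, 29) + (34, 7). λ = (7 - 29)/(34 - 43) ≡ 31/44 mod 53. 44⁻¹ ≡ 47 (mod 53), so λ ≡ 26.
  x = λ² - 43 - 34 = 676 - 77 ≡ 16; y = λ·(43 - 16) - 29 ≡ 37. → (16, 37)
4P = (16, 37).
Next 3Q:
Repeated addition: build up to 3Q.
2Q: tangent at (42, 38): λ = (3·42² + 20)/(2·38) ≡ 12/23. 23⁻¹ ≡ 30 (mod 53), so λ ≡ 12·30 ≡ 42.
  x = λ² - 42 - 42 = 1764 - 84 ≡ 37; y = λ·(42 - 37) - 38 ≡ 13. → (37, 13)
3Q: (37, 13) + (42, 38). λ = (38 - 13)/(42 - 37) ≡ 25/5 mod 53. 5⁻¹ ≡ 32 (mod 53) since 5·32 = 160 ≡ 1, so λ ≡ 5.
  x = λ² - 37 - 42 = 25 - 79 ≡ 52; y = λ·(37 - 52) - 13 ≡ 18. → (52, 18)
3Q = (52, 18).
Finally 4P + 3Q:
(16, 37) + (52, 18). λ = (18 - 37)/(52 - 16) ≡ 34/36 mod 53. 36⁻¹ ≡ 28 (mod 53), so λ ≡ 51.
  x = λ² - 16 - 52 = 2601 - 68 ≡ 42; y = λ·(16 - 42) - 37 ≡ 15. → (42, 15)

(42, 15)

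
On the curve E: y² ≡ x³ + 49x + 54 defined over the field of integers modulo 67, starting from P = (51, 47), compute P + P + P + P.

Double-and-add on 4 = (100)₂. Start with P = (51, 47) for the leading 1-bit.
double: tangent at (51, 47): λ = (3·51² + 49)/(2·47) ≡ 13/27. 27⁻¹ ≡ 5 (mod 67) since 27·5 = 135 ≡ 1, so λ ≡ 13·5 ≡ 65.
  x = λ² - 51 - 51 = 4225 - 102 ≡ 36; y = λ·(51 - 36) - 47 ≡ 57. → (36, 57)
double: tangent at (36, 57): λ = (3·36² + 49)/(2·57) ≡ 51/47. 47⁻¹ ≡ 10 (mod 67), so λ ≡ 51·10 ≡ 41.
  x = λ² - 36 - 36 = 1681 - 72 ≡ 1; y = λ·(36 - 1) - 57 ≡ 38. → (1, 38)

(1, 38)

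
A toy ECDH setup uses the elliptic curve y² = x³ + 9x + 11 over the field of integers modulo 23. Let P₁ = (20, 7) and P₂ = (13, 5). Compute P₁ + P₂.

(22, 22)

(20, 7) + (13, 5). λ = (5 - 7)/(13 - 20) ≡ 21/16 mod 23. 16⁻¹ ≡ 13 (mod 23), so λ ≡ 20.
  x = λ² - 20 - 13 = 400 - 33 ≡ 22; y = λ·(20 - 22) - 7 ≡ 22. → (22, 22)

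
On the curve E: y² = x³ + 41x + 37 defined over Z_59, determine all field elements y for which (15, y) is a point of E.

29, 30

x³ + 41x + 37 = 4027 ≡ 15 (mod 59).
Square roots of 15 mod 59: 29 and 30 (since 29² = 841 ≡ 15).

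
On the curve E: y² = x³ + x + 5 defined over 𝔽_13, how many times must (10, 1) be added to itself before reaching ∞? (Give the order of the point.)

2P: tangent at (10, 1): λ = (3·10² + 1)/(2·1) ≡ 2/2. 2⁻¹ ≡ 7 (mod 13), so λ ≡ 2·7 ≡ 1.
  x = λ² - 10 - 10 = 1 - 20 ≡ 7; y = λ·(10 - 7) - 1 ≡ 2. → (7, 2)
3P: (7, 2) + (10, 1). λ = (1 - 2)/(10 - 7) ≡ 12/3 mod 13. 3⁻¹ ≡ 9 (mod 13), so λ ≡ 4.
  x = λ² - 7 - 10 = 16 - 17 ≡ 12; y = λ·(7 - 12) - 2 ≡ 4. → (12, 4)
4P: (12, 4) + (10, 1). λ = (1 - 4)/(10 - 12) ≡ 10/11 mod 13. 11⁻¹ ≡ 6 (mod 13) since 11·6 = 66 ≡ 1, so λ ≡ 8.
  x = λ² - 12 - 10 = 64 - 22 ≡ 3; y = λ·(12 - 3) - 4 ≡ 3. → (3, 3)
5P: (3, 3) + (10, 1). λ = (1 - 3)/(10 - 3) ≡ 11/7 mod 13. 7⁻¹ ≡ 2 (mod 13), so λ ≡ 9.
  x = λ² - 3 - 10 = 81 - 13 ≡ 3; y = λ·(3 - 3) - 3 ≡ 10. → (3, 10)
6P: (3, 10) + (10, 1). λ = (1 - 10)/(10 - 3) ≡ 4/7 mod 13. 7⁻¹ ≡ 2 (mod 13), so λ ≡ 8.
  x = λ² - 3 - 10 = 64 - 13 ≡ 12; y = λ·(3 - 12) - 10 ≡ 9. → (12, 9)
7P: (12, 9) + (10, 1). λ = (1 - 9)/(10 - 12) ≡ 5/11 mod 13. 11⁻¹ ≡ 6 (mod 13), so λ ≡ 4.
  x = λ² - 12 - 10 = 16 - 22 ≡ 7; y = λ·(12 - 7) - 9 ≡ 11. → (7, 11)
8P: (7, 11) + (10, 1). λ = (1 - 11)/(10 - 7) ≡ 3/3 mod 13. 3⁻¹ ≡ 9 (mod 13) since 3·9 = 27 ≡ 1, so λ ≡ 1.
  x = λ² - 7 - 10 = 1 - 17 ≡ 10; y = λ·(7 - 10) - 11 ≡ 12. → (10, 12)
9P: (10, 12) + (10, 1): same x and y₁ ≡ -y₂, so the sum is ∞.
9P = ∞, so the order is 9.

9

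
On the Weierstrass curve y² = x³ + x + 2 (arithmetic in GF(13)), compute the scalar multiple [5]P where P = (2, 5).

Repeated addition: build up to 5P.
2P: tangent at (2, 5): λ = (3·2² + 1)/(2·5) ≡ 0/10. 10⁻¹ ≡ 4 (mod 13), so λ ≡ 0·4 ≡ 0.
  x = λ² - 2 - 2 = 0 - 4 ≡ 9; y = λ·(2 - 9) - 5 ≡ 8. → (9, 8)
3P: (9, 8) + (2, 5). λ = (5 - 8)/(2 - 9) ≡ 10/6 mod 13. 6⁻¹ ≡ 11 (mod 13) since 6·11 = 66 ≡ 1, so λ ≡ 6.
  x = λ² - 9 - 2 = 36 - 11 ≡ 12; y = λ·(9 - 12) - 8 ≡ 0. → (12, 0)
4P: (12, 0) + (2, 5). λ = (5 - 0)/(2 - 12) ≡ 5/3 mod 13. 3⁻¹ ≡ 9 (mod 13) since 3·9 = 27 ≡ 1, so λ ≡ 6.
  x = λ² - 12 - 2 = 36 - 14 ≡ 9; y = λ·(12 - 9) - 0 ≡ 5. → (9, 5)
5P: (9, 5) + (2, 5). λ = (5 - 5)/(2 - 9) ≡ 0/6 mod 13. 6⁻¹ ≡ 11 (mod 13), so λ ≡ 0.
  x = λ² - 9 - 2 = 0 - 11 ≡ 2; y = λ·(9 - 2) - 5 ≡ 8. → (2, 8)

(2, 8)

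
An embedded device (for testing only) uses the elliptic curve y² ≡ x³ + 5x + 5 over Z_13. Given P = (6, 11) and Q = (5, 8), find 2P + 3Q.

First 2P:
Repeated addition: build up to 2P.
2P: tangent at (6, 11): λ = (3·6² + 5)/(2·11) ≡ 9/9. 9⁻¹ ≡ 3 (mod 13), so λ ≡ 9·3 ≡ 1.
  x = λ² - 6 - 6 = 1 - 12 ≡ 2; y = λ·(6 - 2) - 11 ≡ 6. → (2, 6)
2P = (2, 6).
Next 3Q:
Repeated addition: build up to 3Q.
2Q: tangent at (5, 8): λ = (3·5² + 5)/(2·8) ≡ 2/3. 3⁻¹ ≡ 9 (mod 13), so λ ≡ 2·9 ≡ 5.
  x = λ² - 5 - 5 = 25 - 10 ≡ 2; y = λ·(5 - 2) - 8 ≡ 7. → (2, 7)
3Q: (2, 7) + (5, 8). λ = (8 - 7)/(5 - 2) ≡ 1/3 mod 13. 3⁻¹ ≡ 9 (mod 13), so λ ≡ 9.
  x = λ² - 2 - 5 = 81 - 7 ≡ 9; y = λ·(2 - 9) - 7 ≡ 8. → (9, 8)
3Q = (9, 8).
Finally 2P + 3Q:
(2, 6) + (9, 8). λ = (8 - 6)/(9 - 2) ≡ 2/7 mod 13. 7⁻¹ ≡ 2 (mod 13) since 7·2 = 14 ≡ 1, so λ ≡ 4.
  x = λ² - 2 - 9 = 16 - 11 ≡ 5; y = λ·(2 - 5) - 6 ≡ 8. → (5, 8)

(5, 8)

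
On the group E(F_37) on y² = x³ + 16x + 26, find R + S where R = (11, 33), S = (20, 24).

(7, 0)

(11, 33) + (20, 24). λ = (24 - 33)/(20 - 11) ≡ 28/9 mod 37. 9⁻¹ ≡ 33 (mod 37), so λ ≡ 36.
  x = λ² - 11 - 20 = 1296 - 31 ≡ 7; y = λ·(11 - 7) - 33 ≡ 0. → (7, 0)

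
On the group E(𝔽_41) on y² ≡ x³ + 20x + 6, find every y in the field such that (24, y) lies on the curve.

x³ + 20x + 6 = 14310 ≡ 1 (mod 41).
Square roots of 1 mod 41: 1 and 40 (since 1² = 1 ≡ 1).

1, 40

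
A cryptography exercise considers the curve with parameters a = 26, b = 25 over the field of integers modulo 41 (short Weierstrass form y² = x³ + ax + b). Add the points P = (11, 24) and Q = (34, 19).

(11, 24) + (34, 19). λ = (19 - 24)/(34 - 11) ≡ 36/23 mod 41. 23⁻¹ ≡ 25 (mod 41), so λ ≡ 39.
  x = λ² - 11 - 34 = 1521 - 45 ≡ 0; y = λ·(11 - 0) - 24 ≡ 36. → (0, 36)

(0, 36)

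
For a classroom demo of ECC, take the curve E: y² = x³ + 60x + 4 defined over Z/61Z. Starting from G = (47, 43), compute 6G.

O

Double-and-add on 6 = (110)₂. Start with G = (47, 43) for the leading 1-bit.
double: tangent at (47, 43): λ = (3·47² + 60)/(2·43) ≡ 38/25. 25⁻¹ ≡ 22 (mod 61), so λ ≡ 38·22 ≡ 43.
  x = λ² - 47 - 47 = 1849 - 94 ≡ 47; y = λ·(47 - 47) - 43 ≡ 18. → (47, 18)
add G: (47, 18) + (47, 43): same x and y₁ ≡ -y₂, so the sum is 𝒪.
double: 𝒪 + 𝒪 = 𝒪 (identity).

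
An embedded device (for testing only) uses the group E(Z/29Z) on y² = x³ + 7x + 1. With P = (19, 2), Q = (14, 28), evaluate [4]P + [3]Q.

(3, 22)

First 4P:
Double-and-add on 4 = (100)₂. Start with P = (19, 2) for the leading 1-bit.
double: tangent at (19, 2): λ = (3·19² + 7)/(2·2) ≡ 17/4. 4⁻¹ ≡ 22 (mod 29), so λ ≡ 17·22 ≡ 26.
  x = λ² - 19 - 19 = 676 - 38 ≡ 0; y = λ·(19 - 0) - 2 ≡ 28. → (0, 28)
double: tangent at (0, 28): λ = (3·0² + 7)/(2·28) ≡ 7/27. 27⁻¹ ≡ 14 (mod 29), so λ ≡ 7·14 ≡ 11.
  x = λ² - 0 - 0 = 121 - 0 ≡ 5; y = λ·(0 - 5) - 28 ≡ 4. → (5, 4)
4P = (5, 4).
Next 3Q:
Repeated addition: build up to 3Q.
2Q: tangent at (14, 28): λ = (3·14² + 7)/(2·28) ≡ 15/27. 27⁻¹ ≡ 14 (mod 29), so λ ≡ 15·14 ≡ 7.
  x = λ² - 14 - 14 = 49 - 28 ≡ 21; y = λ·(14 - 21) - 28 ≡ 10. → (21, 10)
3Q: (21, 10) + (14, 28). λ = (28 - 10)/(14 - 21) ≡ 18/22 mod 29. 22⁻¹ ≡ 4 (mod 29) since 22·4 = 88 ≡ 1, so λ ≡ 14.
  x = λ² - 21 - 14 = 196 - 35 ≡ 16; y = λ·(21 - 16) - 10 ≡ 2. → (16, 2)
3Q = (16, 2).
Finally 4P + 3Q:
(5, 4) + (16, 2). λ = (2 - 4)/(16 - 5) ≡ 27/11 mod 29. 11⁻¹ ≡ 8 (mod 29) since 11·8 = 88 ≡ 1, so λ ≡ 13.
  x = λ² - 5 - 16 = 169 - 21 ≡ 3; y = λ·(5 - 3) - 4 ≡ 22. → (3, 22)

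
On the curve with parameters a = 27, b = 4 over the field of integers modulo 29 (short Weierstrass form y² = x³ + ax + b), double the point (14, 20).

tangent at (14, 20): λ = (3·14² + 27)/(2·20) ≡ 6/11. 11⁻¹ ≡ 8 (mod 29) since 11·8 = 88 ≡ 1, so λ ≡ 6·8 ≡ 19.
  x = λ² - 14 - 14 = 361 - 28 ≡ 14; y = λ·(14 - 14) - 20 ≡ 9. → (14, 9)

(14, 9)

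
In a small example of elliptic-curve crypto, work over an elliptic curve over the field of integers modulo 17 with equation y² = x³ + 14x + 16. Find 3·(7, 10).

Write P = (7, 10).
Repeated addition: build up to 3P.
2P: tangent at (7, 10): λ = (3·7² + 14)/(2·10) ≡ 8/3. 3⁻¹ ≡ 6 (mod 17) since 3·6 = 18 ≡ 1, so λ ≡ 8·6 ≡ 14.
  x = λ² - 7 - 7 = 196 - 14 ≡ 12; y = λ·(7 - 12) - 10 ≡ 5. → (12, 5)
3P: (12, 5) + (7, 10). λ = (10 - 5)/(7 - 12) ≡ 5/12 mod 17. 12⁻¹ ≡ 10 (mod 17), so λ ≡ 16.
  x = λ² - 12 - 7 = 256 - 19 ≡ 16; y = λ·(12 - 16) - 5 ≡ 16. → (16, 16)

(16, 16)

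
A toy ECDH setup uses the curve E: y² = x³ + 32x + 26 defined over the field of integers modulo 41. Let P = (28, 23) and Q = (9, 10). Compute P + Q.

(29, 13)

(28, 23) + (9, 10). λ = (10 - 23)/(9 - 28) ≡ 28/22 mod 41. 22⁻¹ ≡ 28 (mod 41) since 22·28 = 616 ≡ 1, so λ ≡ 5.
  x = λ² - 28 - 9 = 25 - 37 ≡ 29; y = λ·(28 - 29) - 23 ≡ 13. → (29, 13)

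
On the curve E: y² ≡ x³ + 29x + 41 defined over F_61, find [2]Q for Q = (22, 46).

(14, 43)

tangent at (22, 46): λ = (3·22² + 29)/(2·46) ≡ 17/31. 31⁻¹ ≡ 2 (mod 61) since 31·2 = 62 ≡ 1, so λ ≡ 17·2 ≡ 34.
  x = λ² - 22 - 22 = 1156 - 44 ≡ 14; y = λ·(22 - 14) - 46 ≡ 43. → (14, 43)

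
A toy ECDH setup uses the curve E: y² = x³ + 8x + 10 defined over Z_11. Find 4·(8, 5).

Write P = (8, 5).
Double-and-add on 4 = (100)₂. Start with P = (8, 5) for the leading 1-bit.
double: tangent at (8, 5): λ = (3·8² + 8)/(2·5) ≡ 2/10. 10⁻¹ ≡ 10 (mod 11), so λ ≡ 2·10 ≡ 9.
  x = λ² - 8 - 8 = 81 - 16 ≡ 10; y = λ·(8 - 10) - 5 ≡ 10. → (10, 10)
double: tangent at (10, 10): λ = (3·10² + 8)/(2·10) ≡ 0/9. 9⁻¹ ≡ 5 (mod 11), so λ ≡ 0·5 ≡ 0.
  x = λ² - 10 - 10 = 0 - 20 ≡ 2; y = λ·(10 - 2) - 10 ≡ 1. → (2, 1)

(2, 1)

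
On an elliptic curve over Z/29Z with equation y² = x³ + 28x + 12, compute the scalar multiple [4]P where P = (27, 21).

Repeated addition: build up to 4P.
2P: tangent at (27, 21): λ = (3·27² + 28)/(2·21) ≡ 11/13. 13⁻¹ ≡ 9 (mod 29), so λ ≡ 11·9 ≡ 12.
  x = λ² - 27 - 27 = 144 - 54 ≡ 3; y = λ·(27 - 3) - 21 ≡ 6. → (3, 6)
3P: (3, 6) + (27, 21). λ = (21 - 6)/(27 - 3) ≡ 15/24 mod 29. 24⁻¹ ≡ 23 (mod 29) since 24·23 = 552 ≡ 1, so λ ≡ 26.
  x = λ² - 3 - 27 = 676 - 30 ≡ 8; y = λ·(3 - 8) - 6 ≡ 9. → (8, 9)
4P: (8, 9) + (27, 21). λ = (21 - 9)/(27 - 8) ≡ 12/19 mod 29. 19⁻¹ ≡ 26 (mod 29), so λ ≡ 22.
  x = λ² - 8 - 27 = 484 - 35 ≡ 14; y = λ·(8 - 14) - 9 ≡ 4. → (14, 4)

(14, 4)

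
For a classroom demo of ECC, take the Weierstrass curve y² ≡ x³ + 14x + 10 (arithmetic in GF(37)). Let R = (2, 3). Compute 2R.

(23, 17)

tangent at (2, 3): λ = (3·2² + 14)/(2·3) ≡ 26/6. 6⁻¹ ≡ 31 (mod 37), so λ ≡ 26·31 ≡ 29.
  x = λ² - 2 - 2 = 841 - 4 ≡ 23; y = λ·(2 - 23) - 3 ≡ 17. → (23, 17)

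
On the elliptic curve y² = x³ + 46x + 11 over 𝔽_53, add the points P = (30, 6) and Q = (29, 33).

(30, 6) + (29, 33). λ = (33 - 6)/(29 - 30) ≡ 27/52 mod 53. 52⁻¹ ≡ 52 (mod 53) since 52·52 = 2704 ≡ 1, so λ ≡ 26.
  x = λ² - 30 - 29 = 676 - 59 ≡ 34; y = λ·(30 - 34) - 6 ≡ 49. → (34, 49)

(34, 49)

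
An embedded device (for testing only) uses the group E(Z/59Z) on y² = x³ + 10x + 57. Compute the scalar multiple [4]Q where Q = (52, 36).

(2, 47)

Repeated addition: build up to 4Q.
2Q: tangent at (52, 36): λ = (3·52² + 10)/(2·36) ≡ 39/13. 13⁻¹ ≡ 50 (mod 59) since 13·50 = 650 ≡ 1, so λ ≡ 39·50 ≡ 3.
  x = λ² - 52 - 52 = 9 - 104 ≡ 23; y = λ·(52 - 23) - 36 ≡ 51. → (23, 51)
3Q: (23, 51) + (52, 36). λ = (36 - 51)/(52 - 23) ≡ 44/29 mod 59. 29⁻¹ ≡ 57 (mod 59) since 29·57 = 1653 ≡ 1, so λ ≡ 30.
  x = λ² - 23 - 52 = 900 - 75 ≡ 58; y = λ·(23 - 58) - 51 ≡ 20. → (58, 20)
4Q: (58, 20) + (52, 36). λ = (36 - 20)/(52 - 58) ≡ 16/53 mod 59. 53⁻¹ ≡ 49 (mod 59) since 53·49 = 2597 ≡ 1, so λ ≡ 17.
  x = λ² - 58 - 52 = 289 - 110 ≡ 2; y = λ·(58 - 2) - 20 ≡ 47. → (2, 47)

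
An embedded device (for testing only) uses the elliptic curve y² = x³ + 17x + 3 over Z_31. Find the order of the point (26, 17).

2P: tangent at (26, 17): λ = (3·26² + 17)/(2·17) ≡ 30/3. 3⁻¹ ≡ 21 (mod 31), so λ ≡ 30·21 ≡ 10.
  x = λ² - 26 - 26 = 100 - 52 ≡ 17; y = λ·(26 - 17) - 17 ≡ 11. → (17, 11)
3P: (17, 11) + (26, 17). λ = (17 - 11)/(26 - 17) ≡ 6/9 mod 31. 9⁻¹ ≡ 7 (mod 31) since 9·7 = 63 ≡ 1, so λ ≡ 11.
  x = λ² - 17 - 26 = 121 - 43 ≡ 16; y = λ·(17 - 16) - 11 ≡ 0. → (16, 0)
4P: (16, 0) + (26, 17). λ = (17 - 0)/(26 - 16) ≡ 17/10 mod 31. 10⁻¹ ≡ 28 (mod 31), so λ ≡ 11.
  x = λ² - 16 - 26 = 121 - 42 ≡ 17; y = λ·(16 - 17) - 0 ≡ 20. → (17, 20)
5P: (17, 20) + (26, 17). λ = (17 - 20)/(26 - 17) ≡ 28/9 mod 31. 9⁻¹ ≡ 7 (mod 31), so λ ≡ 10.
  x = λ² - 17 - 26 = 100 - 43 ≡ 26; y = λ·(17 - 26) - 20 ≡ 14. → (26, 14)
6P: (26, 14) + (26, 17): same x and y₁ ≡ -y₂, so the sum is ∞.
6P = ∞, so the order is 6.

6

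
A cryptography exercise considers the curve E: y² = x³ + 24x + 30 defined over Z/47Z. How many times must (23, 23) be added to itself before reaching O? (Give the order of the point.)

7

2P: tangent at (23, 23): λ = (3·23² + 24)/(2·23) ≡ 13/46. 46⁻¹ ≡ 46 (mod 47), so λ ≡ 13·46 ≡ 34.
  x = λ² - 23 - 23 = 1156 - 46 ≡ 29; y = λ·(23 - 29) - 23 ≡ 8. → (29, 8)
3P: (29, 8) + (23, 23). λ = (23 - 8)/(23 - 29) ≡ 15/41 mod 47. 41⁻¹ ≡ 39 (mod 47), so λ ≡ 21.
  x = λ² - 29 - 23 = 441 - 52 ≡ 13; y = λ·(29 - 13) - 8 ≡ 46. → (13, 46)
4P: (13, 46) + (23, 23). λ = (23 - 46)/(23 - 13) ≡ 24/10 mod 47. 10⁻¹ ≡ 33 (mod 47), so λ ≡ 40.
  x = λ² - 13 - 23 = 1600 - 36 ≡ 13; y = λ·(13 - 13) - 46 ≡ 1. → (13, 1)
5P: (13, 1) + (23, 23). λ = (23 - 1)/(23 - 13) ≡ 22/10 mod 47. 10⁻¹ ≡ 33 (mod 47), so λ ≡ 21.
  x = λ² - 13 - 23 = 441 - 36 ≡ 29; y = λ·(13 - 29) - 1 ≡ 39. → (29, 39)
6P: (29, 39) + (23, 23). λ = (23 - 39)/(23 - 29) ≡ 31/41 mod 47. 41⁻¹ ≡ 39 (mod 47) since 41·39 = 1599 ≡ 1, so λ ≡ 34.
  x = λ² - 29 - 23 = 1156 - 52 ≡ 23; y = λ·(29 - 23) - 39 ≡ 24. → (23, 24)
7P: (23, 24) + (23, 23): same x and y₁ ≡ -y₂, so the sum is O.
7P = O, so the order is 7.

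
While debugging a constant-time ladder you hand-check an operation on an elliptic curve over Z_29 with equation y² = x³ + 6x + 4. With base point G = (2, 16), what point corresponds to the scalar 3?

(18, 12)

Repeated addition: build up to 3G.
2G: tangent at (2, 16): λ = (3·2² + 6)/(2·16) ≡ 18/3. 3⁻¹ ≡ 10 (mod 29) since 3·10 = 30 ≡ 1, so λ ≡ 18·10 ≡ 6.
  x = λ² - 2 - 2 = 36 - 4 ≡ 3; y = λ·(2 - 3) - 16 ≡ 7. → (3, 7)
3G: (3, 7) + (2, 16). λ = (16 - 7)/(2 - 3) ≡ 9/28 mod 29. 28⁻¹ ≡ 28 (mod 29), so λ ≡ 20.
  x = λ² - 3 - 2 = 400 - 5 ≡ 18; y = λ·(3 - 18) - 7 ≡ 12. → (18, 12)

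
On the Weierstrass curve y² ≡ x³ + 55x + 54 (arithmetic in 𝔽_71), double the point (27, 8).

tangent at (27, 8): λ = (3·27² + 55)/(2·8) ≡ 41/16. 16⁻¹ ≡ 40 (mod 71) since 16·40 = 640 ≡ 1, so λ ≡ 41·40 ≡ 7.
  x = λ² - 27 - 27 = 49 - 54 ≡ 66; y = λ·(27 - 66) - 8 ≡ 3. → (66, 3)

(66, 3)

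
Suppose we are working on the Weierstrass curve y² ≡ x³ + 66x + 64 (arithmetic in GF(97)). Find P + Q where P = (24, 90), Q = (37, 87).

(24, 90) + (37, 87). λ = (87 - 90)/(37 - 24) ≡ 94/13 mod 97. 13⁻¹ ≡ 15 (mod 97), so λ ≡ 52.
  x = λ² - 24 - 37 = 2704 - 61 ≡ 24; y = λ·(24 - 24) - 90 ≡ 7. → (24, 7)

(24, 7)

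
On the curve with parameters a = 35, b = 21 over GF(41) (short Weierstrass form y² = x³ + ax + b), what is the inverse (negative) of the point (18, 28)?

(18, 13)

-(18, 28) = (18, -28 mod 41) = (18, 13).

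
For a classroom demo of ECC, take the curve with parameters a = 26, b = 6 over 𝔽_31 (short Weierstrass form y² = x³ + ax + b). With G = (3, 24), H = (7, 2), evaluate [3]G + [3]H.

(20, 30)

First 3G:
Repeated addition: build up to 3G.
2G: tangent at (3, 24): λ = (3·3² + 26)/(2·24) ≡ 22/17. 17⁻¹ ≡ 11 (mod 31), so λ ≡ 22·11 ≡ 25.
  x = λ² - 3 - 3 = 625 - 6 ≡ 30; y = λ·(3 - 30) - 24 ≡ 14. → (30, 14)
3G: (30, 14) + (3, 24). λ = (24 - 14)/(3 - 30) ≡ 10/4 mod 31. 4⁻¹ ≡ 8 (mod 31), so λ ≡ 18.
  x = λ² - 30 - 3 = 324 - 33 ≡ 12; y = λ·(30 - 12) - 14 ≡ 0. → (12, 0)
3G = (12, 0).
Next 3H:
Repeated addition: build up to 3H.
2H: tangent at (7, 2): λ = (3·7² + 26)/(2·2) ≡ 18/4. 4⁻¹ ≡ 8 (mod 31) since 4·8 = 32 ≡ 1, so λ ≡ 18·8 ≡ 20.
  x = λ² - 7 - 7 = 400 - 14 ≡ 14; y = λ·(7 - 14) - 2 ≡ 13. → (14, 13)
3H: (14, 13) + (7, 2). λ = (2 - 13)/(7 - 14) ≡ 20/24 mod 31. 24⁻¹ ≡ 22 (mod 31), so λ ≡ 6.
  x = λ² - 14 - 7 = 36 - 21 ≡ 15; y = λ·(14 - 15) - 13 ≡ 12. → (15, 12)
3H = (15, 12).
Finally 3G + 3H:
(12, 0) + (15, 12). λ = (12 - 0)/(15 - 12) ≡ 12/3 mod 31. 3⁻¹ ≡ 21 (mod 31), so λ ≡ 4.
  x = λ² - 12 - 15 = 16 - 27 ≡ 20; y = λ·(12 - 20) - 0 ≡ 30. → (20, 30)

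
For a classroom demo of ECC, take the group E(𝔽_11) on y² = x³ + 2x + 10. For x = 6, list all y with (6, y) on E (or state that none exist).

x³ + 2x + 10 = 238 ≡ 7 (mod 11).
7 is a non-residue mod 11; no y exists.

none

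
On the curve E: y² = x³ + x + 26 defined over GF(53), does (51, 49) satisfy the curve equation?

yes

y² = 49² ≡ 16; x³ + 1x + 26 = 132728 ≡ 16 (mod 53). 16 = 16.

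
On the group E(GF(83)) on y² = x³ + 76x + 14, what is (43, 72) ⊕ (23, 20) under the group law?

(43, 72) + (23, 20). λ = (20 - 72)/(23 - 43) ≡ 31/63 mod 83. 63⁻¹ ≡ 29 (mod 83), so λ ≡ 69.
  x = λ² - 43 - 23 = 4761 - 66 ≡ 47; y = λ·(43 - 47) - 72 ≡ 67. → (47, 67)

(47, 67)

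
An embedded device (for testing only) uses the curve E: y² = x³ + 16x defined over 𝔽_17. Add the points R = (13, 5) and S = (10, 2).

(13, 5) + (10, 2). λ = (2 - 5)/(10 - 13) ≡ 14/14 mod 17. 14⁻¹ ≡ 11 (mod 17), so λ ≡ 1.
  x = λ² - 13 - 10 = 1 - 23 ≡ 12; y = λ·(13 - 12) - 5 ≡ 13. → (12, 13)

(12, 13)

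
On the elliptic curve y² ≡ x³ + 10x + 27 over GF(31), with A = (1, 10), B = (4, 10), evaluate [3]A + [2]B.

First 3A:
Repeated addition: build up to 3A.
2A: tangent at (1, 10): λ = (3·1² + 10)/(2·10) ≡ 13/20. 20⁻¹ ≡ 14 (mod 31) since 20·14 = 280 ≡ 1, so λ ≡ 13·14 ≡ 27.
  x = λ² - 1 - 1 = 729 - 2 ≡ 14; y = λ·(1 - 14) - 10 ≡ 11. → (14, 11)
3A: (14, 11) + (1, 10). λ = (10 - 11)/(1 - 14) ≡ 30/18 mod 31. 18⁻¹ ≡ 19 (mod 31), so λ ≡ 12.
  x = λ² - 14 - 1 = 144 - 15 ≡ 5; y = λ·(14 - 5) - 11 ≡ 4. → (5, 4)
3A = (5, 4).
Next 2B:
Repeated addition: build up to 2B.
2B: tangent at (4, 10): λ = (3·4² + 10)/(2·10) ≡ 27/20. 20⁻¹ ≡ 14 (mod 31), so λ ≡ 27·14 ≡ 6.
  x = λ² - 4 - 4 = 36 - 8 ≡ 28; y = λ·(4 - 28) - 10 ≡ 1. → (28, 1)
2B = (28, 1).
Finally 3A + 2B:
(5, 4) + (28, 1). λ = (1 - 4)/(28 - 5) ≡ 28/23 mod 31. 23⁻¹ ≡ 27 (mod 31), so λ ≡ 12.
  x = λ² - 5 - 28 = 144 - 33 ≡ 18; y = λ·(5 - 18) - 4 ≡ 26. → (18, 26)

(18, 26)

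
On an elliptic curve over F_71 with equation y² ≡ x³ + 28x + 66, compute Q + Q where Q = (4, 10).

tangent at (4, 10): λ = (3·4² + 28)/(2·10) ≡ 5/20. 20⁻¹ ≡ 32 (mod 71), so λ ≡ 5·32 ≡ 18.
  x = λ² - 4 - 4 = 324 - 8 ≡ 32; y = λ·(4 - 32) - 10 ≡ 54. → (32, 54)

(32, 54)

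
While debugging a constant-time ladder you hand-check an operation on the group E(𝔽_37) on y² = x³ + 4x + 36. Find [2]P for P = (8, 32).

tangent at (8, 32): λ = (3·8² + 4)/(2·32) ≡ 11/27. 27⁻¹ ≡ 11 (mod 37), so λ ≡ 11·11 ≡ 10.
  x = λ² - 8 - 8 = 100 - 16 ≡ 10; y = λ·(8 - 10) - 32 ≡ 22. → (10, 22)

(10, 22)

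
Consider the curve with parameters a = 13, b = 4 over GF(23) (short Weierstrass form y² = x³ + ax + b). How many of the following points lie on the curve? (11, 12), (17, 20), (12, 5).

(11, 12): 12² ≡ 6, rhs ≡ 6 → on.
(17, 20): 20² ≡ 9, rhs ≡ 9 → on.
(12, 5): 5² ≡ 2, rhs ≡ 2 → on.

3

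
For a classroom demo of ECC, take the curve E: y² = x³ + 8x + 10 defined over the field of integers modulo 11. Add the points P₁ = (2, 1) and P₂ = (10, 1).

(10, 10)

(2, 1) + (10, 1). λ = (1 - 1)/(10 - 2) ≡ 0/8 mod 11. 8⁻¹ ≡ 7 (mod 11), so λ ≡ 0.
  x = λ² - 2 - 10 = 0 - 12 ≡ 10; y = λ·(2 - 10) - 1 ≡ 10. → (10, 10)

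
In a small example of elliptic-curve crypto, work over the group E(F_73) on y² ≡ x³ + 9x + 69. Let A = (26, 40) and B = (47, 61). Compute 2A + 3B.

First 2A:
Repeated addition: build up to 2A.
2A: tangent at (26, 40): λ = (3·26² + 9)/(2·40) ≡ 66/7. 7⁻¹ ≡ 21 (mod 73), so λ ≡ 66·21 ≡ 72.
  x = λ² - 26 - 26 = 5184 - 52 ≡ 22; y = λ·(26 - 22) - 40 ≡ 29. → (22, 29)
2A = (22, 29).
Next 3B:
Repeated addition: build up to 3B.
2B: tangent at (47, 61): λ = (3·47² + 9)/(2·61) ≡ 66/49. 49⁻¹ ≡ 3 (mod 73) since 49·3 = 147 ≡ 1, so λ ≡ 66·3 ≡ 52.
  x = λ² - 47 - 47 = 2704 - 94 ≡ 55; y = λ·(47 - 55) - 61 ≡ 34. → (55, 34)
3B: (55, 34) + (47, 61). λ = (61 - 34)/(47 - 55) ≡ 27/65 mod 73. 65⁻¹ ≡ 9 (mod 73) since 65·9 = 585 ≡ 1, so λ ≡ 24.
  x = λ² - 55 - 47 = 576 - 102 ≡ 36; y = λ·(55 - 36) - 34 ≡ 57. → (36, 57)
3B = (36, 57).
Finally 2A + 3B:
(22, 29) + (36, 57). λ = (57 - 29)/(36 - 22) ≡ 28/14 mod 73. 14⁻¹ ≡ 47 (mod 73) since 14·47 = 658 ≡ 1, so λ ≡ 2.
  x = λ² - 22 - 36 = 4 - 58 ≡ 19; y = λ·(22 - 19) - 29 ≡ 50. → (19, 50)

(19, 50)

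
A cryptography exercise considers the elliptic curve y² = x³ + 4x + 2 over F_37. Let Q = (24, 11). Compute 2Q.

(30, 1)

tangent at (24, 11): λ = (3·24² + 4)/(2·11) ≡ 30/22. 22⁻¹ ≡ 32 (mod 37), so λ ≡ 30·32 ≡ 35.
  x = λ² - 24 - 24 = 1225 - 48 ≡ 30; y = λ·(24 - 30) - 11 ≡ 1. → (30, 1)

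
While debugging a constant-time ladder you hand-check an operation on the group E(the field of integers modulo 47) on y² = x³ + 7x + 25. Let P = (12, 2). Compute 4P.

Double-and-add on 4 = (100)₂. Start with P = (12, 2) for the leading 1-bit.
double: tangent at (12, 2): λ = (3·12² + 7)/(2·2) ≡ 16/4. 4⁻¹ ≡ 12 (mod 47) since 4·12 = 48 ≡ 1, so λ ≡ 16·12 ≡ 4.
  x = λ² - 12 - 12 = 16 - 24 ≡ 39; y = λ·(12 - 39) - 2 ≡ 31. → (39, 31)
double: tangent at (39, 31): λ = (3·39² + 7)/(2·31) ≡ 11/15. 15⁻¹ ≡ 22 (mod 47), so λ ≡ 11·22 ≡ 7.
  x = λ² - 39 - 39 = 49 - 78 ≡ 18; y = λ·(39 - 18) - 31 ≡ 22. → (18, 22)

(18, 22)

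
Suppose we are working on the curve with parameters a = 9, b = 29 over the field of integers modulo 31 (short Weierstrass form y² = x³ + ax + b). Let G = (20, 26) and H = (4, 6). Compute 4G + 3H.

First 4G:
Repeated addition: build up to 4G.
2G: tangent at (20, 26): λ = (3·20² + 9)/(2·26) ≡ 0/21. 21⁻¹ ≡ 3 (mod 31), so λ ≡ 0·3 ≡ 0.
  x = λ² - 20 - 20 = 0 - 40 ≡ 22; y = λ·(20 - 22) - 26 ≡ 5. → (22, 5)
3G: (22, 5) + (20, 26). λ = (26 - 5)/(20 - 22) ≡ 21/29 mod 31. 29⁻¹ ≡ 15 (mod 31) since 29·15 = 435 ≡ 1, so λ ≡ 5.
  x = λ² - 22 - 20 = 25 - 42 ≡ 14; y = λ·(22 - 14) - 5 ≡ 4. → (14, 4)
4G: (14, 4) + (20, 26). λ = (26 - 4)/(20 - 14) ≡ 22/6 mod 31. 6⁻¹ ≡ 26 (mod 31), so λ ≡ 14.
  x = λ² - 14 - 20 = 196 - 34 ≡ 7; y = λ·(14 - 7) - 4 ≡ 1. → (7, 1)
4G = (7, 1).
Next 3H:
Repeated addition: build up to 3H.
2H: tangent at (4, 6): λ = (3·4² + 9)/(2·6) ≡ 26/12. 12⁻¹ ≡ 13 (mod 31), so λ ≡ 26·13 ≡ 28.
  x = λ² - 4 - 4 = 784 - 8 ≡ 1; y = λ·(4 - 1) - 6 ≡ 16. → (1, 16)
3H: (1, 16) + (4, 6). λ = (6 - 16)/(4 - 1) ≡ 21/3 mod 31. 3⁻¹ ≡ 21 (mod 31) since 3·21 = 63 ≡ 1, so λ ≡ 7.
  x = λ² - 1 - 4 = 49 - 5 ≡ 13; y = λ·(1 - 13) - 16 ≡ 24. → (13, 24)
3H = (13, 24).
Finally 4G + 3H:
(7, 1) + (13, 24). λ = (24 - 1)/(13 - 7) ≡ 23/6 mod 31. 6⁻¹ ≡ 26 (mod 31), so λ ≡ 9.
  x = λ² - 7 - 13 = 81 - 20 ≡ 30; y = λ·(7 - 30) - 1 ≡ 9. → (30, 9)

(30, 9)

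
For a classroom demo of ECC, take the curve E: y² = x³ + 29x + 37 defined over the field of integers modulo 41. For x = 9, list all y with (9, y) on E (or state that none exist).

x³ + 29x + 37 = 1027 ≡ 2 (mod 41).
Square roots of 2 mod 41: 17 and 24 (since 17² = 289 ≡ 2).

17, 24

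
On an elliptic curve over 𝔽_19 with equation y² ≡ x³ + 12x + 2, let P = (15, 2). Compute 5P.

(5, 4)

Double-and-add on 5 = (101)₂. Start with P = (15, 2) for the leading 1-bit.
double: tangent at (15, 2): λ = (3·15² + 12)/(2·2) ≡ 3/4. 4⁻¹ ≡ 5 (mod 19), so λ ≡ 3·5 ≡ 15.
  x = λ² - 15 - 15 = 225 - 30 ≡ 5; y = λ·(15 - 5) - 2 ≡ 15. → (5, 15)
double: tangent at (5, 15): λ = (3·5² + 12)/(2·15) ≡ 11/11. 11⁻¹ ≡ 7 (mod 19), so λ ≡ 11·7 ≡ 1.
  x = λ² - 5 - 5 = 1 - 10 ≡ 10; y = λ·(5 - 10) - 15 ≡ 18. → (10, 18)
add P: (10, 18) + (15, 2). λ = (2 - 18)/(15 - 10) ≡ 3/5 mod 19. 5⁻¹ ≡ 4 (mod 19), so λ ≡ 12.
  x = λ² - 10 - 15 = 144 - 25 ≡ 5; y = λ·(10 - 5) - 18 ≡ 4. → (5, 4)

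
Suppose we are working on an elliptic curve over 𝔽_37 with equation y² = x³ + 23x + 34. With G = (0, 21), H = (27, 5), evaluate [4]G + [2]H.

(16, 13)

First 4G:
Double-and-add on 4 = (100)₂. Start with G = (0, 21) for the leading 1-bit.
double: tangent at (0, 21): λ = (3·0² + 23)/(2·21) ≡ 23/5. 5⁻¹ ≡ 15 (mod 37), so λ ≡ 23·15 ≡ 12.
  x = λ² - 0 - 0 = 144 - 0 ≡ 33; y = λ·(0 - 33) - 21 ≡ 27. → (33, 27)
double: tangent at (33, 27): λ = (3·33² + 23)/(2·27) ≡ 34/17. 17⁻¹ ≡ 24 (mod 37), so λ ≡ 34·24 ≡ 2.
  x = λ² - 33 - 33 = 4 - 66 ≡ 12; y = λ·(33 - 12) - 27 ≡ 15. → (12, 15)
4G = (12, 15).
Next 2H:
Repeated addition: build up to 2H.
2H: tangent at (27, 5): λ = (3·27² + 23)/(2·5) ≡ 27/10. 10⁻¹ ≡ 26 (mod 37), so λ ≡ 27·26 ≡ 36.
  x = λ² - 27 - 27 = 1296 - 54 ≡ 21; y = λ·(27 - 21) - 5 ≡ 26. → (21, 26)
2H = (21, 26).
Finally 4G + 2H:
(12, 15) + (21, 26). λ = (26 - 15)/(21 - 12) ≡ 11/9 mod 37. 9⁻¹ ≡ 33 (mod 37), so λ ≡ 30.
  x = λ² - 12 - 21 = 900 - 33 ≡ 16; y = λ·(12 - 16) - 15 ≡ 13. → (16, 13)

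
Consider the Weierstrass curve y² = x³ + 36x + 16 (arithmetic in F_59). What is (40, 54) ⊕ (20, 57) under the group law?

(21, 11)

(40, 54) + (20, 57). λ = (57 - 54)/(20 - 40) ≡ 3/39 mod 59. 39⁻¹ ≡ 56 (mod 59) since 39·56 = 2184 ≡ 1, so λ ≡ 50.
  x = λ² - 40 - 20 = 2500 - 60 ≡ 21; y = λ·(40 - 21) - 54 ≡ 11. → (21, 11)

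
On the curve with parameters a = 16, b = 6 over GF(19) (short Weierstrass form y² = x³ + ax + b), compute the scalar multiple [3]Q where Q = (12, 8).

(13, 6)

Repeated addition: build up to 3Q.
2Q: tangent at (12, 8): λ = (3·12² + 16)/(2·8) ≡ 11/16. 16⁻¹ ≡ 6 (mod 19), so λ ≡ 11·6 ≡ 9.
  x = λ² - 12 - 12 = 81 - 24 ≡ 0; y = λ·(12 - 0) - 8 ≡ 5. → (0, 5)
3Q: (0, 5) + (12, 8). λ = (8 - 5)/(12 - 0) ≡ 3/12 mod 19. 12⁻¹ ≡ 8 (mod 19), so λ ≡ 5.
  x = λ² - 0 - 12 = 25 - 12 ≡ 13; y = λ·(0 - 13) - 5 ≡ 6. → (13, 6)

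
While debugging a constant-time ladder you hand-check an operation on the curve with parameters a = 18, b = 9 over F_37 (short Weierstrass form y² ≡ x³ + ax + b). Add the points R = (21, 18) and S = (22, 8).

(21, 18) + (22, 8). λ = (8 - 18)/(22 - 21) ≡ 27/1 mod 37. 1⁻¹ ≡ 1 (mod 37), so λ ≡ 27.
  x = λ² - 21 - 22 = 729 - 43 ≡ 20; y = λ·(21 - 20) - 18 ≡ 9. → (20, 9)

(20, 9)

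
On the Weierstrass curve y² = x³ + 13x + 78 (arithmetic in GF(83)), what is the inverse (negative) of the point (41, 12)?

(41, 71)

-(41, 12) = (41, -12 mod 83) = (41, 71).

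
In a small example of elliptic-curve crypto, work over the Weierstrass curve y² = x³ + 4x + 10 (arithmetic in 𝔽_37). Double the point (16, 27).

(12, 11)

tangent at (16, 27): λ = (3·16² + 4)/(2·27) ≡ 32/17. 17⁻¹ ≡ 24 (mod 37), so λ ≡ 32·24 ≡ 28.
  x = λ² - 16 - 16 = 784 - 32 ≡ 12; y = λ·(16 - 12) - 27 ≡ 11. → (12, 11)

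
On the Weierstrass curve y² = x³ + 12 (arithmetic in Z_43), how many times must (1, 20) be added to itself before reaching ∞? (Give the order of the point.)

2P: tangent at (1, 20): λ = (3·1² + 0)/(2·20) ≡ 3/40. 40⁻¹ ≡ 14 (mod 43) since 40·14 = 560 ≡ 1, so λ ≡ 3·14 ≡ 42.
  x = λ² - 1 - 1 = 1764 - 2 ≡ 42; y = λ·(1 - 42) - 20 ≡ 21. → (42, 21)
3P: (42, 21) + (1, 20). λ = (20 - 21)/(1 - 42) ≡ 42/2 mod 43. 2⁻¹ ≡ 22 (mod 43) since 2·22 = 44 ≡ 1, so λ ≡ 21.
  x = λ² - 42 - 1 = 441 - 43 ≡ 11; y = λ·(42 - 11) - 21 ≡ 28. → (11, 28)
4P: (11, 28) + (1, 20). λ = (20 - 28)/(1 - 11) ≡ 35/33 mod 43. 33⁻¹ ≡ 30 (mod 43) since 33·30 = 990 ≡ 1, so λ ≡ 18.
  x = λ² - 11 - 1 = 324 - 12 ≡ 11; y = λ·(11 - 11) - 28 ≡ 15. → (11, 15)
5P: (11, 15) + (1, 20). λ = (20 - 15)/(1 - 11) ≡ 5/33 mod 43. 33⁻¹ ≡ 30 (mod 43) since 33·30 = 990 ≡ 1, so λ ≡ 21.
  x = λ² - 11 - 1 = 441 - 12 ≡ 42; y = λ·(11 - 42) - 15 ≡ 22. → (42, 22)
6P: (42, 22) + (1, 20). λ = (20 - 22)/(1 - 42) ≡ 41/2 mod 43. 2⁻¹ ≡ 22 (mod 43) since 2·22 = 44 ≡ 1, so λ ≡ 42.
  x = λ² - 42 - 1 = 1764 - 43 ≡ 1; y = λ·(42 - 1) - 22 ≡ 23. → (1, 23)
7P: (1, 23) + (1, 20): same x and y₁ ≡ -y₂, so the sum is ∞.
7P = ∞, so the order is 7.

7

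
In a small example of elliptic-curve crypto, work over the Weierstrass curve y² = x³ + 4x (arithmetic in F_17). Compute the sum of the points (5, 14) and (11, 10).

(9, 0)

(5, 14) + (11, 10). λ = (10 - 14)/(11 - 5) ≡ 13/6 mod 17. 6⁻¹ ≡ 3 (mod 17) since 6·3 = 18 ≡ 1, so λ ≡ 5.
  x = λ² - 5 - 11 = 25 - 16 ≡ 9; y = λ·(5 - 9) - 14 ≡ 0. → (9, 0)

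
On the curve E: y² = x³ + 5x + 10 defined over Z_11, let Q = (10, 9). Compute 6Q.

(1, 7)

Double-and-add on 6 = (110)₂. Start with Q = (10, 9) for the leading 1-bit.
double: tangent at (10, 9): λ = (3·10² + 5)/(2·9) ≡ 8/7. 7⁻¹ ≡ 8 (mod 11) since 7·8 = 56 ≡ 1, so λ ≡ 8·8 ≡ 9.
  x = λ² - 10 - 10 = 81 - 20 ≡ 6; y = λ·(10 - 6) - 9 ≡ 5. → (6, 5)
add Q: (6, 5) + (10, 9). λ = (9 - 5)/(10 - 6) ≡ 4/4 mod 11. 4⁻¹ ≡ 3 (mod 11), so λ ≡ 1.
  x = λ² - 6 - 10 = 1 - 16 ≡ 7; y = λ·(6 - 7) - 5 ≡ 5. → (7, 5)
double: tangent at (7, 5): λ = (3·7² + 5)/(2·5) ≡ 9/10. 10⁻¹ ≡ 10 (mod 11), so λ ≡ 9·10 ≡ 2.
  x = λ² - 7 - 7 = 4 - 14 ≡ 1; y = λ·(7 - 1) - 5 ≡ 7. → (1, 7)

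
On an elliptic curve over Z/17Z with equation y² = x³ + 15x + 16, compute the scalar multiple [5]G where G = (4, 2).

(9, 9)

Repeated addition: build up to 5G.
2G: tangent at (4, 2): λ = (3·4² + 15)/(2·2) ≡ 12/4. 4⁻¹ ≡ 13 (mod 17), so λ ≡ 12·13 ≡ 3.
  x = λ² - 4 - 4 = 9 - 8 ≡ 1; y = λ·(4 - 1) - 2 ≡ 7. → (1, 7)
3G: (1, 7) + (4, 2). λ = (2 - 7)/(4 - 1) ≡ 12/3 mod 17. 3⁻¹ ≡ 6 (mod 17), so λ ≡ 4.
  x = λ² - 1 - 4 = 16 - 5 ≡ 11; y = λ·(1 - 11) - 7 ≡ 4. → (11, 4)
4G: (11, 4) + (4, 2). λ = (2 - 4)/(4 - 11) ≡ 15/10 mod 17. 10⁻¹ ≡ 12 (mod 17) since 10·12 = 120 ≡ 1, so λ ≡ 10.
  x = λ² - 11 - 4 = 100 - 15 ≡ 0; y = λ·(11 - 0) - 4 ≡ 4. → (0, 4)
5G: (0, 4) + (4, 2). λ = (2 - 4)/(4 - 0) ≡ 15/4 mod 17. 4⁻¹ ≡ 13 (mod 17), so λ ≡ 8.
  x = λ² - 0 - 4 = 64 - 4 ≡ 9; y = λ·(0 - 9) - 4 ≡ 9. → (9, 9)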